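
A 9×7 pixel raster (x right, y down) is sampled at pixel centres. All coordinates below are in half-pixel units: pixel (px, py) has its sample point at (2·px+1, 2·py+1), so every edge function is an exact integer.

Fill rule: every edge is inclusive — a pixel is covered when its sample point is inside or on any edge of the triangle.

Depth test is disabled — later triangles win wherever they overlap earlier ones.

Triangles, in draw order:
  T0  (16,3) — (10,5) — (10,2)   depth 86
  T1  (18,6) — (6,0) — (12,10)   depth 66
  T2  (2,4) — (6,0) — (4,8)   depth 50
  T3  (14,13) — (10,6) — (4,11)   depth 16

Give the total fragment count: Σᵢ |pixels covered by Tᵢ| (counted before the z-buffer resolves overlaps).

T0:
  2·area = 18
  edge (16, 3)→(10, 5): d=(-6,2) inclusive
  edge (10, 5)→(10, 2): d=(0,-3) inclusive
  edge (10, 2)→(16, 3): d=(6,1) inclusive
    (5,1)@(11, 3): e=[10,3,5] → X
    (6,1)@(13, 3): e=[6,9,3] → X
    (7,1)@(15, 3): e=[2,15,1] → X
    (8,1)@(17, 3): e=[-2,21,-1] → .
    (5,2)@(11, 5): e=[-2,3,17] → .
    (6,2)@(13, 5): e=[-6,9,15] → .
    (7,2)@(15, 5): e=[-10,15,13] → .
  covered (3 px):
    . . . . . . . . .
    . . . . . X X X .
    . . . . . . . . .
    . . . . . . . . .
    . . . . . . . . .
    . . . . . . . . .
    . . . . . . . . .
T1:
  2·area = 84  (B↔C swapped to make it positive)
  edge (18, 6)→(12, 10): d=(-6,4) inclusive
  edge (12, 10)→(6, 0): d=(-6,-10) inclusive
  edge (6, 0)→(18, 6): d=(12,6) inclusive
    (3,0)@(7, 1): e=[74,4,6] → X
    (4,0)@(9, 1): e=[66,24,-6] → .
    (3,1)@(7, 3): e=[62,-8,30] → .
    (4,1)@(9, 3): e=[54,12,18] → X
    (5,1)@(11, 3): e=[46,32,6] → X
    (6,1)@(13, 3): e=[38,52,-6] → .
    (4,2)@(9, 5): e=[42,0,42] → X  [on edge]
    (6,2)@(13, 5): e=[26,40,18] → X
    (7,2)@(15, 5): e=[18,60,6] → X
    (8,2)@(17, 5): e=[10,80,-6] → .
    (4,3)@(9, 7): e=[30,-12,66] → .
    (5,3)@(11, 7): e=[22,8,54] → X
  covered (11 px):
    . . . X . . . . .
    . . . . X X . . .
    . . . . X X X X .
    . . . . . X X X .
    . . . . . . X . .
    . . . . . . . . .
    . . . . . . . . .
T2:
  2·area = 24
  edge (2, 4)→(6, 0): d=(4,-4) inclusive
  edge (6, 0)→(4, 8): d=(-2,8) inclusive
  edge (4, 8)→(2, 4): d=(-2,-4) inclusive
    (2,0)@(5, 1): e=[0,6,18] → X  [on edge]
    (3,0)@(7, 1): e=[8,-10,26] → .
    (1,1)@(3, 3): e=[0,18,6] → X  [on edge]
    (3,1)@(7, 3): e=[16,-14,22] → .
    (0,2)@(1, 5): e=[0,30,-6] → .  [on edge]
    (1,2)@(3, 5): e=[8,14,2] → X
    (2,2)@(5, 5): e=[16,-2,10] → .
    (1,3)@(3, 7): e=[16,10,-2] → .
  covered (4 px):
    . . X . . . . . .
    . X X . . . . . .
    . X . . . . . . .
    . . . . . . . . .
    . . . . . . . . .
    . . . . . . . . .
    . . . . . . . . .
T3:
  2·area = 62  (B↔C swapped to make it positive)
  edge (14, 13)→(4, 11): d=(-10,-2) inclusive
  edge (4, 11)→(10, 6): d=(6,-5) inclusive
  edge (10, 6)→(14, 13): d=(4,7) inclusive
    (4,3)@(9, 7): e=[50,1,11] → X
    (5,3)@(11, 7): e=[54,11,-3] → .
    (3,4)@(7, 9): e=[26,3,33] → X
    (5,4)@(11, 9): e=[34,23,5] → X
    (6,4)@(13, 9): e=[38,33,-9] → .
    (2,5)@(5, 11): e=[2,5,55] → X
    (6,5)@(13, 11): e=[18,45,-1] → .
    (2,6)@(5, 13): e=[-18,17,63] → .
    (3,6)@(7, 13): e=[-14,27,49] → .
    (4,6)@(9, 13): e=[-10,37,35] → .
    (5,6)@(11, 13): e=[-6,47,21] → .
  covered (8 px):
    . . . . . . . . .
    . . . . . . . . .
    . . . . . . . . .
    . . . . X . . . .
    . . . X X X . . .
    . . X X X X . . .
    . . . . . . . . .

Final: 26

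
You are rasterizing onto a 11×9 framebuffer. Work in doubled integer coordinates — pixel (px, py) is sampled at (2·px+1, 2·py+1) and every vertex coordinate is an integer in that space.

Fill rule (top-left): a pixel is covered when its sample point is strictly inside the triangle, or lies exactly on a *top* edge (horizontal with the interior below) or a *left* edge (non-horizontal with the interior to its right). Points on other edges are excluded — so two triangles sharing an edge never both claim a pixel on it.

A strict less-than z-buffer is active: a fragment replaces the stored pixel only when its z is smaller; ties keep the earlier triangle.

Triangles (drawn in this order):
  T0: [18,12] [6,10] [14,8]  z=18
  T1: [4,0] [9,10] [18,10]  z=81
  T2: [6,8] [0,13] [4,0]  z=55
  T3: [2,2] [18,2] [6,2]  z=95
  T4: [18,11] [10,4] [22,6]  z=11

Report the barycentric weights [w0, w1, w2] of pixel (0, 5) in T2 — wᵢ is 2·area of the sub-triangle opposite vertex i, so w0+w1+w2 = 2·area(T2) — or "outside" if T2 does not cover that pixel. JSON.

T0:
  2·area = 40
  edge (18, 12)→(6, 10): d=(-12,-2) top-left  bias=+0
  edge (6, 10)→(14, 8): d=(8,-2) top-left  bias=+0
  edge (14, 8)→(18, 12): d=(4,4) right/bottom  bias=-1
    (3,0)@(7, 1): e=[110,-70,0] → ·  [on edge]
    (4,1)@(9, 3): e=[90,-50,0] → ·  [on edge]
    (5,2)@(11, 5): e=[70,-30,0] → ·  [on edge]
    (6,3)@(13, 7): e=[50,-10,0] → ·  [on edge]
    (5,4)@(11, 9): e=[22,2,16] → #
    (6,4)@(13, 9): e=[26,6,8] → #
    (7,4)@(15, 9): e=[30,10,0] → ·  [on edge]
    (5,5)@(11, 11): e=[-2,18,24] → ·
    (6,5)@(13, 11): e=[2,22,16] → #
    (7,5)@(15, 11): e=[6,26,8] → #
    (8,5)@(17, 11): e=[10,30,0] → ·  [on edge]
    (6,6)@(13, 13): e=[-22,38,24] → ·
    (9,6)@(19, 13): e=[-10,50,0] → ·  [on edge]
    (10,7)@(21, 15): e=[-30,70,0] → ·  [on edge]
  covered (4 px):
    · · · · · · · · · · ·
    · · · · · · · · · · ·
    · · · · · · · · · · ·
    · · · · · · · · · · ·
    · · · · · # # · · · ·
    · · · · · · # # · · ·
    · · · · · · · · · · ·
    · · · · · · · · · · ·
    · · · · · · · · · · ·
T1:
  2·area = 90  (B↔C swapped to make it positive)
  edge (4, 0)→(18, 10): d=(14,10) right/bottom  bias=-1
  edge (18, 10)→(9, 10): d=(-9,0) right/bottom  bias=-1
  edge (9, 10)→(4, 0): d=(-5,-10) top-left  bias=+0
    (2,0)@(5, 1): e=[4,81,5] → #
    (3,0)@(7, 1): e=[-16,81,25] → ·
    (2,1)@(5, 3): e=[32,63,-5] → ·
    (3,1)@(7, 3): e=[12,63,15] → #
    (4,1)@(9, 3): e=[-8,63,35] → ·
    (3,2)@(7, 5): e=[40,45,5] → #
    (4,2)@(9, 5): e=[20,45,25] → #
    (5,2)@(11, 5): e=[0,45,45] → ·  [on edge]
    (3,3)@(7, 7): e=[68,27,-5] → ·
    (4,3)@(9, 7): e=[48,27,15] → #
    (5,3)@(11, 7): e=[28,27,35] → #
    (6,3)@(13, 7): e=[8,27,55] → #
  covered (11 px):
    · · # · · · · · · · ·
    · · · # · · · · · · ·
    · · · # # · · · · · ·
    · · · · # # # · · · ·
    · · · · # # # # · · ·
    · · · · · · · · · · ·
    · · · · · · · · · · ·
    · · · · · · · · · · ·
    · · · · · · · · · · ·
T2:
  2·area = 58
  edge (6, 8)→(0, 13): d=(-6,5) right/bottom  bias=-1
  edge (0, 13)→(4, 0): d=(4,-13) top-left  bias=+0
  edge (4, 0)→(6, 8): d=(2,8) right/bottom  bias=-1
    (1,2)@(3, 5): e=[33,7,18] → #
    (2,2)@(5, 5): e=[23,33,2] → #
    (3,2)@(7, 5): e=[13,59,-14] → ·
    (1,3)@(3, 7): e=[21,15,22] → #
    (3,3)@(7, 7): e=[1,67,-10] → ·
    (1,4)@(3, 9): e=[9,23,26] → #
    (2,4)@(5, 9): e=[-1,49,10] → ·
    (0,5)@(1, 11): e=[7,5,46] → #
    (1,5)@(3, 11): e=[-3,31,30] → ·
    (0,6)@(1, 13): e=[-5,13,50] → ·
  covered (6 px):
    · · · · · · · · · · ·
    · · · · · · · · · · ·
    · # # · · · · · · · ·
    · # # · · · · · · · ·
    · # · · · · · · · · ·
    # · · · · · · · · · ·
    · · · · · · · · · · ·
    · · · · · · · · · · ·
    · · · · · · · · · · ·
T3:
  degenerate (2·area = 0) — covers nothing
T4:
  2·area = 68
  edge (18, 11)→(10, 4): d=(-8,-7) top-left  bias=+0
  edge (10, 4)→(22, 6): d=(12,2) right/bottom  bias=-1
  edge (22, 6)→(18, 11): d=(-4,5) right/bottom  bias=-1
    (6,2)@(13, 5): e=[13,6,49] → #
    (7,2)@(15, 5): e=[27,2,39] → #
    (8,2)@(17, 5): e=[41,-2,29] → ·
    (6,3)@(13, 7): e=[-3,30,41] → ·
    (7,3)@(15, 7): e=[11,26,31] → #
    (8,3)@(17, 7): e=[25,22,21] → #
    (9,3)@(19, 7): e=[39,18,11] → #
    (10,3)@(21, 7): e=[53,14,1] → #
    (7,4)@(15, 9): e=[-5,50,23] → ·
    (8,4)@(17, 9): e=[9,46,13] → #
    (10,4)@(21, 9): e=[37,38,-7] → ·
    (8,5)@(17, 11): e=[-7,70,5] → ·
  covered (8 px):
    · · · · · · · · · · ·
    · · · · · · · · · · ·
    · · · · · · # # · · ·
    · · · · · · · # # # #
    · · · · · · · · # # ·
    · · · · · · · · · · ·
    · · · · · · · · · · ·
    · · · · · · · · · · ·
    · · · · · · · · · · ·

Result: [5,46,7]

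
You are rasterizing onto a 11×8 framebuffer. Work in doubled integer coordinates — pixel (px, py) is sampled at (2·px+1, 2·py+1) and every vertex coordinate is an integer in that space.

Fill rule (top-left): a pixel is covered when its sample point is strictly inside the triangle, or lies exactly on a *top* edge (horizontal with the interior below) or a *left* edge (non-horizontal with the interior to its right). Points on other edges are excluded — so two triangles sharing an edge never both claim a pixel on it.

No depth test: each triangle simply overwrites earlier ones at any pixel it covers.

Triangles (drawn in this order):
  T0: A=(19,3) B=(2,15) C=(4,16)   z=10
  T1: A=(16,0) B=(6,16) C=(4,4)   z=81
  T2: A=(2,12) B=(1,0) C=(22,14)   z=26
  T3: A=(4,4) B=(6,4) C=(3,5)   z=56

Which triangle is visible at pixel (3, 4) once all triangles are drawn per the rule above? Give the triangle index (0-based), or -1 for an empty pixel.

T0:
  2·area = 41  (B↔C swapped to make it positive)
  edge (19, 3)→(4, 16): d=(-15,13) right/bottom  bias=-1
  edge (4, 16)→(2, 15): d=(-2,-1) top-left  bias=+0
  edge (2, 15)→(19, 3): d=(17,-12) top-left  bias=+0
    (9,1)@(19, 3): e=[0,41,0] → ·  [on edge]
    (5,4)@(11, 9): e=[14,21,6] → #
    (6,4)@(13, 9): e=[-12,23,30] → ·
    (4,5)@(9, 11): e=[10,15,16] → #
    (5,5)@(11, 11): e=[-16,17,40] → ·
    (2,6)@(5, 13): e=[32,7,2] → #
    (3,6)@(7, 13): e=[6,9,26] → #
    (4,6)@(9, 13): e=[-20,11,50] → ·
    (1,7)@(3, 15): e=[28,1,12] → #
    (3,7)@(7, 15): e=[-24,5,60] → ·
  covered (6 px):
    · · · · · · · · · · ·
    · · · · · · · · · · ·
    · · · · · · · · · · ·
    · · · · · · · · · · ·
    · · · · · # · · · · ·
    · · · · # · · · · · ·
    · · # # · · · · · · ·
    · # # · · · · · · · ·
T1:
  2·area = 152
  edge (16, 0)→(6, 16): d=(-10,16) right/bottom  bias=-1
  edge (6, 16)→(4, 4): d=(-2,-12) top-left  bias=+0
  edge (4, 4)→(16, 0): d=(12,-4) top-left  bias=+0
    (6,0)@(13, 1): e=[38,114,0] → #  [on edge]
    (7,0)@(15, 1): e=[6,138,8] → #
    (8,0)@(17, 1): e=[-26,162,16] → ·
    (3,1)@(7, 3): e=[114,38,0] → #  [on edge]
    (4,1)@(9, 3): e=[82,62,8] → #
    (5,1)@(11, 3): e=[50,86,16] → #
    (7,1)@(15, 3): e=[-14,134,32] → ·
    (0,2)@(1, 5): e=[190,-38,0] → ·  [on edge]
    (2,2)@(5, 5): e=[126,10,16] → #
    (6,2)@(13, 5): e=[-2,106,48] → ·
    (2,3)@(5, 7): e=[106,6,40] → #
    (6,3)@(13, 7): e=[-22,102,72] → ·
  covered (20 px):
    · · · · · · # # · · ·
    · · · # # # # · · · ·
    · · # # # # · · · · ·
    · · # # # # · · · · ·
    · · # # # · · · · · ·
    · · · # # · · · · · ·
    · · · # · · · · · · ·
    · · · · · · · · · · ·
T2:
  2·area = 238
  edge (2, 12)→(1, 0): d=(-1,-12) top-left  bias=+0
  edge (1, 0)→(22, 14): d=(21,14) right/bottom  bias=-1
  edge (22, 14)→(2, 12): d=(-20,-2) top-left  bias=+0
    (1,1)@(3, 3): e=[21,35,182] → #
    (2,1)@(5, 3): e=[45,7,186] → #
    (3,1)@(7, 3): e=[69,-21,190] → ·
    (1,2)@(3, 5): e=[19,77,142] → #
    (3,2)@(7, 5): e=[67,21,150] → #
    (4,2)@(9, 5): e=[91,-7,154] → ·
    (1,3)@(3, 7): e=[17,119,102] → #
    (4,3)@(9, 7): e=[89,35,114] → #
    (5,3)@(11, 7): e=[113,7,118] → #
    (6,3)@(13, 7): e=[137,-21,122] → ·
    (1,4)@(3, 9): e=[15,161,62] → #
    (6,4)@(13, 9): e=[135,21,82] → #
  covered (28 px):
    · · · · · · · · · · ·
    · # # · · · · · · · ·
    · # # # · · · · · · ·
    · # # # # # · · · · ·
    · # # # # # # · · · ·
    · # # # # # # # # · ·
    · · · · · · # # # # ·
    · · · · · · · · · · ·
T3:
  2·area = 2
  edge (4, 4)→(6, 4): d=(2,0) top-left  bias=+0
  edge (6, 4)→(3, 5): d=(-3,1) right/bottom  bias=-1
  edge (3, 5)→(4, 4): d=(1,-1) top-left  bias=+0
    (3,0)@(7, 1): e=[-6,8,0] → ·  [on edge]
    (7,0)@(15, 1): e=[-6,0,8] → ·  [on edge]
    (2,1)@(5, 3): e=[-2,4,0] → ·  [on edge]
    (4,1)@(9, 3): e=[-2,0,4] → ·  [on edge]
    (1,2)@(3, 5): e=[2,0,0] → ·  [on edge]
    (0,3)@(1, 7): e=[6,-4,0] → ·  [on edge]
  covered (0 px):
    · · · · · · · · · · ·
    · · · · · · · · · · ·
    · · · · · · · · · · ·
    · · · · · · · · · · ·
    · · · · · · · · · · ·
    · · · · · · · · · · ·
    · · · · · · · · · · ·
    · · · · · · · · · · ·

Z-buffer (winner per pixel, '.' = empty):
  . . . . . . 1 1 . . .
  . 2 2 1 1 1 1 . . . .
  . 2 2 2 1 1 . . . . .
  . 2 2 2 2 2 . . . . .
  . 2 2 2 2 2 2 . . . .
  . 2 2 2 2 2 2 2 2 . .
  . . 0 1 . . 2 2 2 2 .
  . 0 0 . . . . . . . .

Final: 2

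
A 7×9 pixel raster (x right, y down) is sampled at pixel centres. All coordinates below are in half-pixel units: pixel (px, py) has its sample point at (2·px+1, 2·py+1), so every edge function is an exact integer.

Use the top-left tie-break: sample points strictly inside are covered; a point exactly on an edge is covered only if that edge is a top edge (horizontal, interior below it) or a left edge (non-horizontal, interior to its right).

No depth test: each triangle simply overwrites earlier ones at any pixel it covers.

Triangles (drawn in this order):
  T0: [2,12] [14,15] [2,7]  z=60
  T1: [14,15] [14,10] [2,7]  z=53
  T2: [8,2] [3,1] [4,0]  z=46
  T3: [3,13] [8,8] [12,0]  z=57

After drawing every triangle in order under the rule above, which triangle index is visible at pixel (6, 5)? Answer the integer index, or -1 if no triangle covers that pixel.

T0:
  2·area = 60  (B↔C swapped to make it positive)
  edge (2, 12)→(2, 7): d=(0,-5) top-left  bias=+0
  edge (2, 7)→(14, 15): d=(12,8) right/bottom  bias=-1
  edge (14, 15)→(2, 12): d=(-12,-3) top-left  bias=+0
    (1,4)@(3, 9): e=[5,16,39] → #
    (2,4)@(5, 9): e=[15,0,45] → ·  [on edge]
    (1,5)@(3, 11): e=[5,40,15] → #
    (2,5)@(5, 11): e=[15,24,21] → #
    (3,5)@(7, 11): e=[25,8,27] → #
    (4,5)@(9, 11): e=[35,-8,33] → ·
    (1,6)@(3, 13): e=[5,64,-9] → ·
    (2,6)@(5, 13): e=[15,48,-3] → ·
    (3,6)@(7, 13): e=[25,32,3] → #
    (4,6)@(9, 13): e=[35,16,9] → #
    (5,6)@(11, 13): e=[45,0,15] → ·  [on edge]
    (3,7)@(7, 15): e=[25,56,-21] → ·
  covered (6 px):
    · · · · · · ·
    · · · · · · ·
    · · · · · · ·
    · · · · · · ·
    · # · · · · ·
    · # # # · · ·
    · · · # # · ·
    · · · · · · ·
    · · · · · · ·
T1:
  2·area = 60  (B↔C swapped to make it positive)
  edge (14, 15)→(2, 7): d=(-12,-8) top-left  bias=+0
  edge (2, 7)→(14, 10): d=(12,3) right/bottom  bias=-1
  edge (14, 10)→(14, 15): d=(0,5) right/bottom  bias=-1
    (2,4)@(5, 9): e=[0,15,45] → #  [on edge]
    (3,4)@(7, 9): e=[16,9,35] → #
    (4,4)@(9, 9): e=[32,3,25] → #
    (5,4)@(11, 9): e=[48,-3,15] → ·
    (2,5)@(5, 11): e=[-24,39,45] → ·
    (3,5)@(7, 11): e=[-8,33,35] → ·
    (4,5)@(9, 11): e=[8,27,25] → #
    (5,5)@(11, 11): e=[24,21,15] → #
    (6,5)@(13, 11): e=[40,15,5] → #
    (4,6)@(9, 13): e=[-16,51,25] → ·
    (5,6)@(11, 13): e=[0,45,15] → #  [on edge]
    (5,7)@(11, 15): e=[-24,69,15] → ·
  covered (8 px):
    · · · · · · ·
    · · · · · · ·
    · · · · · · ·
    · · · · · · ·
    · · # # # · ·
    · · · · # # #
    · · · · · # #
    · · · · · · ·
    · · · · · · ·
T2:
  2·area = 6
  edge (8, 2)→(3, 1): d=(-5,-1) top-left  bias=+0
  edge (3, 1)→(4, 0): d=(1,-1) top-left  bias=+0
  edge (4, 0)→(8, 2): d=(4,2) right/bottom  bias=-1
    (1,0)@(3, 1): e=[0,0,6] → #  [on edge]
    (2,0)@(5, 1): e=[2,2,2] → #
    (3,0)@(7, 1): e=[4,4,-2] → ·
    (0,1)@(1, 3): e=[-12,0,18] → ·  [on edge]
    (1,1)@(3, 3): e=[-10,2,14] → ·
    (2,1)@(5, 3): e=[-8,4,10] → ·
    (6,1)@(13, 3): e=[0,12,-6] → ·  [on edge]
  covered (2 px):
    · # # · · · ·
    · · · · · · ·
    · · · · · · ·
    · · · · · · ·
    · · · · · · ·
    · · · · · · ·
    · · · · · · ·
    · · · · · · ·
    · · · · · · ·
T3:
  2·area = 20  (B↔C swapped to make it positive)
  edge (3, 13)→(12, 0): d=(9,-13) top-left  bias=+0
  edge (12, 0)→(8, 8): d=(-4,8) right/bottom  bias=-1
  edge (8, 8)→(3, 13): d=(-5,5) right/bottom  bias=-1
    (6,1)@(13, 3): e=[40,-20,0] → ·  [on edge]
    (4,2)@(9, 5): e=[6,4,10] → #
    (5,2)@(11, 5): e=[32,-12,0] → ·  [on edge]
    (4,3)@(9, 7): e=[24,-4,0] → ·  [on edge]
    (3,4)@(7, 9): e=[16,4,0] → ·  [on edge]
    (2,5)@(5, 11): e=[8,12,0] → ·  [on edge]
    (1,6)@(3, 13): e=[0,20,0] → ·  [on edge]
    (0,7)@(1, 15): e=[-8,28,0] → ·  [on edge]
  covered (1 px):
    · · · · · · ·
    · · · · · · ·
    · · · · # · ·
    · · · · · · ·
    · · · · · · ·
    · · · · · · ·
    · · · · · · ·
    · · · · · · ·
    · · · · · · ·

Z-buffer (winner per pixel, '.' = empty):
  . 2 2 . . . .
  . . . . . . .
  . . . . 3 . .
  . . . . . . .
  . 0 1 1 1 . .
  . 0 0 0 1 1 1
  . . . 0 0 1 1
  . . . . . . .
  . . . . . . .

Final: 1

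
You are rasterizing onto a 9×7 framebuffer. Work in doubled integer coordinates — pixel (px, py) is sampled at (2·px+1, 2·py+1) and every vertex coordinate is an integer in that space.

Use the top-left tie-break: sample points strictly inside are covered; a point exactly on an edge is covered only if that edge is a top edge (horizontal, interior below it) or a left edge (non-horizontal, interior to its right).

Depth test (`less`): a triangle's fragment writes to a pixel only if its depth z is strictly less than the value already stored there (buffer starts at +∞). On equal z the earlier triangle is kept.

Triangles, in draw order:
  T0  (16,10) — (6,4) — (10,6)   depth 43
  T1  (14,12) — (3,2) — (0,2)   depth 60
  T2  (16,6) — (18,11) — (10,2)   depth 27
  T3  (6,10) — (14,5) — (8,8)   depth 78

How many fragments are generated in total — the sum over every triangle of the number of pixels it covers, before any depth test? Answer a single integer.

T0:
  2·area = 4
  edge (16, 10)→(6, 4): d=(-10,-6) top-left  bias=+0
  edge (6, 4)→(10, 6): d=(4,2) right/bottom  bias=-1
  edge (10, 6)→(16, 10): d=(6,4) right/bottom  bias=-1
    (0,0)@(1, 1): e=[0,-2,6] → ·  [on edge]
    (5,3)@(11, 7): e=[0,2,2] → #  [on edge]
    (6,3)@(13, 7): e=[12,-2,-6] → ·
    (5,4)@(11, 9): e=[-20,10,14] → ·
  covered (1 px):
    · · · · · · · · ·
    · · · · · · · · ·
    · · · · · · · · ·
    · · · · · # · · ·
    · · · · · · · · ·
    · · · · · · · · ·
    · · · · · · · · ·
T1:
  2·area = 30  (B↔C swapped to make it positive)
  edge (14, 12)→(0, 2): d=(-14,-10) top-left  bias=+0
  edge (0, 2)→(3, 2): d=(3,0) top-left  bias=+0
  edge (3, 2)→(14, 12): d=(11,10) right/bottom  bias=-1
    (1,1)@(3, 3): e=[16,3,11] → #
    (2,1)@(5, 3): e=[36,3,-9] → ·
    (1,2)@(3, 5): e=[-12,9,33] → ·
    (2,2)@(5, 5): e=[8,9,13] → #
    (3,2)@(7, 5): e=[28,9,-7] → ·
    (2,3)@(5, 7): e=[-20,15,35] → ·
    (3,3)@(7, 7): e=[0,15,15] → #  [on edge]
    (4,3)@(9, 7): e=[20,15,-5] → ·
    (3,4)@(7, 9): e=[-28,21,37] → ·
  covered (3 px):
    · · · · · · · · ·
    · # · · · · · · ·
    · · # · · · · · ·
    · · · # · · · · ·
    · · · · · · · · ·
    · · · · · · · · ·
    · · · · · · · · ·
T2:
  2·area = 22
  edge (16, 6)→(18, 11): d=(2,5) right/bottom  bias=-1
  edge (18, 11)→(10, 2): d=(-8,-9) top-left  bias=+0
  edge (10, 2)→(16, 6): d=(6,4) right/bottom  bias=-1
    (5,1)@(11, 3): e=[19,1,2] → #
    (6,1)@(13, 3): e=[9,19,-6] → ·
    (5,2)@(11, 5): e=[23,-15,14] → ·
    (6,2)@(13, 5): e=[13,3,6] → #
    (7,2)@(15, 5): e=[3,21,-2] → ·
    (6,3)@(13, 7): e=[17,-13,18] → ·
    (7,3)@(15, 7): e=[7,5,10] → #
    (8,3)@(17, 7): e=[-3,23,2] → ·
    (7,4)@(15, 9): e=[11,-11,22] → ·
    (8,4)@(17, 9): e=[1,7,14] → #
    (8,5)@(17, 11): e=[5,-9,26] → ·
  covered (4 px):
    · · · · · · · · ·
    · · · · · # · · ·
    · · · · · · # · ·
    · · · · · · · # ·
    · · · · · · · · #
    · · · · · · · · ·
    · · · · · · · · ·
T3:
  2·area = 6  (B↔C swapped to make it positive)
  edge (6, 10)→(8, 8): d=(2,-2) top-left  bias=+0
  edge (8, 8)→(14, 5): d=(6,-3) top-left  bias=+0
  edge (14, 5)→(6, 10): d=(-8,5) right/bottom  bias=-1
    (7,0)@(15, 1): e=[0,-21,27] → ·  [on edge]
    (6,1)@(13, 3): e=[0,-15,21] → ·  [on edge]
    (5,2)@(11, 5): e=[0,-9,15] → ·  [on edge]
    (4,3)@(9, 7): e=[0,-3,9] → ·  [on edge]
    (3,4)@(7, 9): e=[0,3,3] → #  [on edge]
    (4,4)@(9, 9): e=[4,9,-7] → ·
    (2,5)@(5, 11): e=[0,9,-3] → ·  [on edge]
    (3,5)@(7, 11): e=[4,15,-13] → ·
    (1,6)@(3, 13): e=[0,15,-9] → ·  [on edge]
  covered (1 px):
    · · · · · · · · ·
    · · · · · · · · ·
    · · · · · · · · ·
    · · · · · · · · ·
    · · · # · · · · ·
    · · · · · · · · ·
    · · · · · · · · ·

Final: 9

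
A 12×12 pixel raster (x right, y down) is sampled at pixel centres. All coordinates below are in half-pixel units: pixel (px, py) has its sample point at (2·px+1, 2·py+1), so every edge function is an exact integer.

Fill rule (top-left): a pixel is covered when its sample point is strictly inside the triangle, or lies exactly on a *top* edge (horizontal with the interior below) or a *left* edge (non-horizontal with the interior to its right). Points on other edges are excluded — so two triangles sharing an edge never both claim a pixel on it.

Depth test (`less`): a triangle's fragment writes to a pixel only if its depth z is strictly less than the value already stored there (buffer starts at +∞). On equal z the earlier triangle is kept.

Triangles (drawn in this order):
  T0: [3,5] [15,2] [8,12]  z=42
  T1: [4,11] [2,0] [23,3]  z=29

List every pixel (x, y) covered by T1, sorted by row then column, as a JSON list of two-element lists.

T0:
  2·area = 99
  edge (3, 5)→(15, 2): d=(12,-3) top-left  bias=+0
  edge (15, 2)→(8, 12): d=(-7,10) right/bottom  bias=-1
  edge (8, 12)→(3, 5): d=(-5,-7) top-left  bias=+0
    (9,0)@(19, 1): e=[0,-33,132] → .  [on edge]
    (5,1)@(11, 3): e=[0,33,66] → X  [on edge]
    (6,1)@(13, 3): e=[6,13,80] → X
    (7,1)@(15, 3): e=[12,-7,94] → .
    (1,2)@(3, 5): e=[0,99,0] → X  [on edge]
    (2,2)@(5, 5): e=[6,79,14] → X
    (3,2)@(7, 5): e=[12,59,28] → X
    (4,2)@(9, 5): e=[18,39,42] → X
    (6,2)@(13, 5): e=[30,-1,70] → .
    (1,3)@(3, 7): e=[24,85,-10] → .
    (2,3)@(5, 7): e=[30,65,4] → X
    (6,3)@(13, 7): e=[54,-15,60] → .
    (6,9)@(13, 19): e=[198,-99,0] → .  [on edge]
  covered (13 px):
    . . . . . . . . . . . .
    . . . . . X X . . . . .
    . X X X X X . . . . . .
    . . X X X X . . . . . .
    . . . X X . . . . . . .
    . . . . . . . . . . . .
    . . . . . . . . . . . .
    . . . . . . . . . . . .
    . . . . . . . . . . . .
    . . . . . . . . . . . .
    . . . . . . . . . . . .
    . . . . . . . . . . . .
T1:
  2·area = 225
  edge (4, 11)→(2, 0): d=(-2,-11) top-left  bias=+0
  edge (2, 0)→(23, 3): d=(21,3) right/bottom  bias=-1
  edge (23, 3)→(4, 11): d=(-19,8) right/bottom  bias=-1
    (1,0)@(3, 1): e=[9,18,198] → X
    (2,0)@(5, 1): e=[31,12,182] → X
    (3,0)@(7, 1): e=[53,6,166] → X
    (4,0)@(9, 1): e=[75,0,150] → .  [on edge]
    (1,1)@(3, 3): e=[5,60,160] → X
    (4,1)@(9, 3): e=[71,42,112] → X
    (5,1)@(11, 3): e=[93,36,96] → X
    (6,1)@(13, 3): e=[115,30,80] → X
    (7,1)@(15, 3): e=[137,24,64] → X
    (8,1)@(17, 3): e=[159,18,48] → X
    (9,1)@(19, 3): e=[181,12,32] → X
    (10,1)@(21, 3): e=[203,6,16] → X
    (11,1)@(23, 3): e=[225,0,0] → .  [on edge]
  covered (28 px):
    . X X X . . . . . . . .
    . X X X X X X X X X X .
    . X X X X X X X X . . .
    . . X X X X X . . . . .
    . . X X . . . . . . . .
    . . . . . . . . . . . .
    . . . . . . . . . . . .
    . . . . . . . . . . . .
    . . . . . . . . . . . .
    . . . . . . . . . . . .
    . . . . . . . . . . . .
    . . . . . . . . . . . .

Final: [[1,0],[2,0],[3,0],[1,1],[2,1],[3,1],[4,1],[5,1],[6,1],[7,1],[8,1],[9,1],[10,1],[1,2],[2,2],[3,2],[4,2],[5,2],[6,2],[7,2],[8,2],[2,3],[3,3],[4,3],[5,3],[6,3],[2,4],[3,4]]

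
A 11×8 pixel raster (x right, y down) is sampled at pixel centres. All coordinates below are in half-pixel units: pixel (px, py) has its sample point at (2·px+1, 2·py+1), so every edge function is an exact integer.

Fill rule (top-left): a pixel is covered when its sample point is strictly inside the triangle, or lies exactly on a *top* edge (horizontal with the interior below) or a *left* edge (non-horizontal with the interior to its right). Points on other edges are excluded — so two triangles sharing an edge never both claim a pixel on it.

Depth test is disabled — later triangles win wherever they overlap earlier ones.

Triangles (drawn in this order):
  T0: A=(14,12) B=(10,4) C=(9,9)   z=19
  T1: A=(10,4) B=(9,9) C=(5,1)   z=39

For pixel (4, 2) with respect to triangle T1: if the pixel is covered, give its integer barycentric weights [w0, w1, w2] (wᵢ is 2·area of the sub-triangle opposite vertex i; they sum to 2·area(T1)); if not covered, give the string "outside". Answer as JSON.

T0:
  2·area = 28  (B↔C swapped to make it positive)
  edge (14, 12)→(9, 9): d=(-5,-3) top-left  bias=+0
  edge (9, 9)→(10, 4): d=(1,-5) top-left  bias=+0
  edge (10, 4)→(14, 12): d=(4,8) right/bottom  bias=-1
    (5,3)@(11, 7): e=[16,8,4] → #
    (6,3)@(13, 7): e=[22,18,-12] → ·
    (4,4)@(9, 9): e=[0,0,28] → #  [on edge]
    (6,4)@(13, 9): e=[12,20,-4] → ·
    (4,5)@(9, 11): e=[-10,2,36] → ·
    (5,5)@(11, 11): e=[-4,12,20] → ·
    (6,5)@(13, 11): e=[2,22,4] → #
    (7,5)@(15, 11): e=[8,32,-12] → ·
    (6,6)@(13, 13): e=[-8,24,12] → ·
    (9,7)@(19, 15): e=[0,56,-28] → ·  [on edge]
  covered (4 px):
    · · · · · · · · · · ·
    · · · · · · · · · · ·
    · · · · · · · · · · ·
    · · · · · # · · · · ·
    · · · · # # · · · · ·
    · · · · · · # · · · ·
    · · · · · · · · · · ·
    · · · · · · · · · · ·
T1:
  2·area = 28
  edge (10, 4)→(9, 9): d=(-1,5) right/bottom  bias=-1
  edge (9, 9)→(5, 1): d=(-4,-8) top-left  bias=+0
  edge (5, 1)→(10, 4): d=(5,3) right/bottom  bias=-1
    (2,0)@(5, 1): e=[28,0,0] → ·  [on edge]
    (3,1)@(7, 3): e=[16,8,4] → #
    (4,1)@(9, 3): e=[6,24,-2] → ·
    (3,2)@(7, 5): e=[14,0,14] → #  [on edge]
    (4,2)@(9, 5): e=[4,16,8] → #
    (5,2)@(11, 5): e=[-6,32,2] → ·
    (3,3)@(7, 7): e=[12,-8,24] → ·
    (4,3)@(9, 7): e=[2,8,18] → #
    (5,3)@(11, 7): e=[-8,24,12] → ·
    (7,3)@(15, 7): e=[-28,56,0] → ·  [on edge]
    (4,4)@(9, 9): e=[0,0,28] → ·  [on edge]
    (5,6)@(11, 13): e=[-14,0,42] → ·  [on edge]
  covered (4 px):
    · · · · · · · · · · ·
    · · · # · · · · · · ·
    · · · # # · · · · · ·
    · · · · # · · · · · ·
    · · · · · · · · · · ·
    · · · · · · · · · · ·
    · · · · · · · · · · ·
    · · · · · · · · · · ·

Answer: [16,8,4]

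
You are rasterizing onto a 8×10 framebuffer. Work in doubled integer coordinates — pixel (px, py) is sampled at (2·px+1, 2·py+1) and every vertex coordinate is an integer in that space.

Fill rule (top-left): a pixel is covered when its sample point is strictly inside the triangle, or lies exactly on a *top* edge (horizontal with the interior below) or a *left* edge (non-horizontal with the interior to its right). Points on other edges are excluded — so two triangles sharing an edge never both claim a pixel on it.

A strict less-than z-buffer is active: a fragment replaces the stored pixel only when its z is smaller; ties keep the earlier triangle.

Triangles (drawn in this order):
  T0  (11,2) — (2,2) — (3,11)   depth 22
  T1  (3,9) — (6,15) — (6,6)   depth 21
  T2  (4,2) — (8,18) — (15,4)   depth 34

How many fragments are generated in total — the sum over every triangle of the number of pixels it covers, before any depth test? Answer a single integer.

T0:
  2·area = 81  (B↔C swapped to make it positive)
  edge (11, 2)→(3, 11): d=(-8,9) right/bottom  bias=-1
  edge (3, 11)→(2, 2): d=(-1,-9) top-left  bias=+0
  edge (2, 2)→(11, 2): d=(9,0) top-left  bias=+0
    (1,1)@(3, 3): e=[64,8,9] → █
    (2,1)@(5, 3): e=[46,26,9] → █
    (3,1)@(7, 3): e=[28,44,9] → █
    (4,1)@(9, 3): e=[10,62,9] → █
    (5,1)@(11, 3): e=[-8,80,9] → ·
    (1,2)@(3, 5): e=[48,6,27] → █
    (4,2)@(9, 5): e=[-6,60,27] → ·
    (1,3)@(3, 7): e=[32,4,45] → █
    (3,3)@(7, 7): e=[-4,40,45] → ·
    (1,4)@(3, 9): e=[16,2,63] → █
    (2,4)@(5, 9): e=[-2,20,63] → ·
    (1,5)@(3, 11): e=[0,0,81] → ·  [on edge]
  covered (10 px):
    · · · · · · · ·
    · █ █ █ █ · · ·
    · █ █ █ · · · ·
    · █ █ · · · · ·
    · █ · · · · · ·
    · · · · · · · ·
    · · · · · · · ·
    · · · · · · · ·
    · · · · · · · ·
    · · · · · · · ·
T1:
  2·area = 27  (B↔C swapped to make it positive)
  edge (3, 9)→(6, 6): d=(3,-3) top-left  bias=+0
  edge (6, 6)→(6, 15): d=(0,9) right/bottom  bias=-1
  edge (6, 15)→(3, 9): d=(-3,-6) top-left  bias=+0
    (5,0)@(11, 1): e=[0,-45,72] → ·  [on edge]
    (4,1)@(9, 3): e=[0,-27,54] → ·  [on edge]
    (0,2)@(1, 5): e=[-18,45,0] → ·  [on edge]
    (3,2)@(7, 5): e=[0,-9,36] → ·  [on edge]
    (2,3)@(5, 7): e=[0,9,18] → █  [on edge]
    (3,3)@(7, 7): e=[6,-9,30] → ·
    (1,4)@(3, 9): e=[0,27,0] → █  [on edge]
    (3,4)@(7, 9): e=[12,-9,24] → ·
    (0,5)@(1, 11): e=[0,45,-18] → ·  [on edge]
    (1,5)@(3, 11): e=[6,27,-6] → ·
    (2,5)@(5, 11): e=[12,9,6] → █
    (3,5)@(7, 11): e=[18,-9,18] → ·
    (2,6)@(5, 13): e=[18,9,0] → █  [on edge]
    (3,8)@(7, 17): e=[36,-9,0] → ·  [on edge]
  covered (5 px):
    · · · · · · · ·
    · · · · · · · ·
    · · · · · · · ·
    · · █ · · · · ·
    · █ █ · · · · ·
    · · █ · · · · ·
    · · █ · · · · ·
    · · · · · · · ·
    · · · · · · · ·
    · · · · · · · ·
T2:
  2·area = 168  (B↔C swapped to make it positive)
  edge (4, 2)→(15, 4): d=(11,2) right/bottom  bias=-1
  edge (15, 4)→(8, 18): d=(-7,14) right/bottom  bias=-1
  edge (8, 18)→(4, 2): d=(-4,-16) top-left  bias=+0
    (2,1)@(5, 3): e=[9,147,12] → █
    (3,1)@(7, 3): e=[5,119,44] → █
    (4,1)@(9, 3): e=[1,91,76] → █
    (5,1)@(11, 3): e=[-3,63,108] → ·
    (2,2)@(5, 5): e=[31,133,4] → █
    (5,2)@(11, 5): e=[19,49,100] → █
    (6,2)@(13, 5): e=[15,21,132] → █
    (7,2)@(15, 5): e=[11,-7,164] → ·
    (2,3)@(5, 7): e=[53,119,-4] → ·
    (3,3)@(7, 7): e=[49,91,28] → █
    (7,3)@(15, 7): e=[33,-21,156] → ·
    (3,4)@(7, 9): e=[71,77,20] → █
  covered (21 px):
    · · · · · · · ·
    · · █ █ █ · · ·
    · · █ █ █ █ █ ·
    · · · █ █ █ █ ·
    · · · █ █ █ · ·
    · · · █ █ █ · ·
    · · · █ █ · · ·
    · · · · █ · · ·
    · · · · · · · ·
    · · · · · · · ·

Answer: 36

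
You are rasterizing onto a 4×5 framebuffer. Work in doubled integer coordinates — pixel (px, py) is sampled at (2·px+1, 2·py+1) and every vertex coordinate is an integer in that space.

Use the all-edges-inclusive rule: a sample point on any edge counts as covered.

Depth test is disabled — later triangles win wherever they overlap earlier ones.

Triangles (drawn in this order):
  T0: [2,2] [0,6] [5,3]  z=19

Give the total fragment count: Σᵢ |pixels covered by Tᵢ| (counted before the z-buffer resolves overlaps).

T0:
  2·area = 14  (B↔C swapped to make it positive)
  edge (2, 2)→(5, 3): d=(3,1) inclusive
  edge (5, 3)→(0, 6): d=(-5,3) inclusive
  edge (0, 6)→(2, 2): d=(2,-4) inclusive
    (1,1)@(3, 3): e=[2,6,6] → #
    (2,1)@(5, 3): e=[0,0,14] → #  [on edge]
    (3,1)@(7, 3): e=[-2,-6,22] → ·
    (0,2)@(1, 5): e=[10,2,2] → #
    (1,2)@(3, 5): e=[8,-4,10] → ·
    (2,2)@(5, 5): e=[6,-10,18] → ·
    (0,3)@(1, 7): e=[16,-8,6] → ·
  covered (3 px):
    · · · ·
    · # # ·
    # · · ·
    · · · ·
    · · · ·

Answer: 3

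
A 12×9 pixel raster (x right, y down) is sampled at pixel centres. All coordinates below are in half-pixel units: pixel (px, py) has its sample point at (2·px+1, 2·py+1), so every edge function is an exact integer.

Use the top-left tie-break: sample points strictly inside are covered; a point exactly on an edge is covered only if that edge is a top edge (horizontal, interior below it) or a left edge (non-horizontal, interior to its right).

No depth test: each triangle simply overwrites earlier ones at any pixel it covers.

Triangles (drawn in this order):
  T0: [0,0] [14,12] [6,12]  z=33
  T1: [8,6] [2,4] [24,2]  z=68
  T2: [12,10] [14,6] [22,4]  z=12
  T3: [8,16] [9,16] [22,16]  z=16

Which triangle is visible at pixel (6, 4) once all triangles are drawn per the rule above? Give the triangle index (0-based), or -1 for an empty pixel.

T0:
  2·area = 96
  edge (0, 0)→(14, 12): d=(14,12) right/bottom  bias=-1
  edge (14, 12)→(6, 12): d=(-8,0) right/bottom  bias=-1
  edge (6, 12)→(0, 0): d=(-6,-12) top-left  bias=+0
    (0,0)@(1, 1): e=[2,88,6] → █
    (1,0)@(3, 1): e=[-22,88,30] → ·
    (0,1)@(1, 3): e=[30,72,-6] → ·
    (1,1)@(3, 3): e=[6,72,18] → █
    (2,1)@(5, 3): e=[-18,72,42] → ·
    (1,2)@(3, 5): e=[34,56,6] → █
    (2,2)@(5, 5): e=[10,56,30] → █
    (3,2)@(7, 5): e=[-14,56,54] → ·
    (1,3)@(3, 7): e=[62,40,-6] → ·
    (2,3)@(5, 7): e=[38,40,18] → █
    (3,3)@(7, 7): e=[14,40,42] → █
    (4,3)@(9, 7): e=[-10,40,66] → ·
  covered (12 px):
    █ · · · · · · · · · · ·
    · █ · · · · · · · · · ·
    · █ █ · · · · · · · · ·
    · · █ █ · · · · · · · ·
    · · █ █ █ · · · · · · ·
    · · · █ █ █ · · · · · ·
    · · · · · · · · · · · ·
    · · · · · · · · · · · ·
    · · · · · · · · · · · ·
T1:
  2·area = 56
  edge (8, 6)→(2, 4): d=(-6,-2) top-left  bias=+0
  edge (2, 4)→(24, 2): d=(22,-2) top-left  bias=+0
  edge (24, 2)→(8, 6): d=(-16,4) right/bottom  bias=-1
    (6,1)@(13, 3): e=[28,0,28] → █  [on edge]
    (7,1)@(15, 3): e=[32,4,20] → █
    (8,1)@(17, 3): e=[36,8,12] → █
    (9,1)@(19, 3): e=[40,12,4] → █
    (10,1)@(21, 3): e=[44,16,-4] → ·
    (2,2)@(5, 5): e=[0,28,28] → █  [on edge]
    (3,2)@(7, 5): e=[4,32,20] → █
    (4,2)@(9, 5): e=[8,36,12] → █
    (5,2)@(11, 5): e=[12,40,4] → █
    (6,2)@(13, 5): e=[16,44,-4] → ·
    (7,2)@(15, 5): e=[20,48,-12] → ·
    (8,2)@(17, 5): e=[24,52,-20] → ·
    (5,3)@(11, 7): e=[0,84,-28] → ·  [on edge]
    (8,4)@(17, 9): e=[0,140,-84] → ·  [on edge]
    (11,5)@(23, 11): e=[0,196,-140] → ·  [on edge]
  covered (8 px):
    · · · · · · · · · · · ·
    · · · · · · █ █ █ █ · ·
    · · █ █ █ █ · · · · · ·
    · · · · · · · · · · · ·
    · · · · · · · · · · · ·
    · · · · · · · · · · · ·
    · · · · · · · · · · · ·
    · · · · · · · · · · · ·
    · · · · · · · · · · · ·
T2:
  2·area = 28
  edge (12, 10)→(14, 6): d=(2,-4) top-left  bias=+0
  edge (14, 6)→(22, 4): d=(8,-2) top-left  bias=+0
  edge (22, 4)→(12, 10): d=(-10,6) right/bottom  bias=-1
    (9,2)@(19, 5): e=[18,2,8] → █
    (10,2)@(21, 5): e=[26,6,-4] → ·
    (7,3)@(15, 7): e=[6,10,12] → █
    (8,3)@(17, 7): e=[14,14,0] → ·  [on edge]
    (9,3)@(19, 7): e=[22,18,-12] → ·
    (6,4)@(13, 9): e=[2,22,4] → █
    (7,4)@(15, 9): e=[10,26,-8] → ·
    (6,5)@(13, 11): e=[6,38,-16] → ·
    (3,6)@(7, 13): e=[-14,42,0] → ·  [on edge]
  covered (3 px):
    · · · · · · · · · · · ·
    · · · · · · · · · · · ·
    · · · · · · · · · █ · ·
    · · · · · · · █ · · · ·
    · · · · · · █ · · · · ·
    · · · · · · · · · · · ·
    · · · · · · · · · · · ·
    · · · · · · · · · · · ·
    · · · · · · · · · · · ·
T3:
  degenerate (2·area = 0) — covers nothing

Z-buffer (winner per pixel, '.' = empty):
  0 . . . . . . . . . . .
  . 0 . . . . 1 1 1 1 . .
  . 0 1 1 1 1 . . . 2 . .
  . . 0 0 . . . 2 . . . .
  . . 0 0 0 . 2 . . . . .
  . . . 0 0 0 . . . . . .
  . . . . . . . . . . . .
  . . . . . . . . . . . .
  . . . . . . . . . . . .

Final: 2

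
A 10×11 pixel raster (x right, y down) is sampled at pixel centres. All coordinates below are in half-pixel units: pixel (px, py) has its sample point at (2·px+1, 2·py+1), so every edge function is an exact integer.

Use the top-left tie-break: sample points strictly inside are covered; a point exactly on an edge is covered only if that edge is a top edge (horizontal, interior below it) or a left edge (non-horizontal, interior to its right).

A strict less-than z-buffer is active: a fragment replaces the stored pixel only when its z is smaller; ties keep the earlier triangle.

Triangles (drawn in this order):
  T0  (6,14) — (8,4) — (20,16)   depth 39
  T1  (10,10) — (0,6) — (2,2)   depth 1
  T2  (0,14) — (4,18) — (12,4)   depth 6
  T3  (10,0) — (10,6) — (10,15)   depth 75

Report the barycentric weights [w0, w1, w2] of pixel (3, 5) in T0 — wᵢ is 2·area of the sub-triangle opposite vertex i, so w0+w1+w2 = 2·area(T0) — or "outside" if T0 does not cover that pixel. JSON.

T0:
  2·area = 144
  edge (6, 14)→(8, 4): d=(2,-10) top-left  bias=+0
  edge (8, 4)→(20, 16): d=(12,12) right/bottom  bias=-1
  edge (20, 16)→(6, 14): d=(-14,-2) top-left  bias=+0
    (2,0)@(5, 1): e=[-36,0,180] → ·  [on edge]
    (3,1)@(7, 3): e=[-12,0,156] → ·  [on edge]
    (4,2)@(9, 5): e=[12,0,132] → ·  [on edge]
    (4,3)@(9, 7): e=[16,24,104] → #
    (5,3)@(11, 7): e=[36,0,108] → ·  [on edge]
    (3,4)@(7, 9): e=[0,72,72] → #  [on edge]
    (5,4)@(11, 9): e=[40,24,80] → #
    (6,4)@(13, 9): e=[60,0,84] → ·  [on edge]
    (3,5)@(7, 11): e=[4,96,44] → #
    (6,5)@(13, 11): e=[64,24,56] → #
    (7,5)@(15, 11): e=[84,0,60] → ·  [on edge]
    (3,6)@(7, 13): e=[8,120,16] → #
    (8,6)@(17, 13): e=[108,0,36] → ·  [on edge]
    (6,7)@(13, 15): e=[72,72,0] → #  [on edge]
    (9,7)@(19, 15): e=[132,0,12] → ·  [on edge]
    (2,9)@(5, 19): e=[0,216,-72] → ·  [on edge]
  covered (16 px):
    · · · · · · · · · ·
    · · · · · · · · · ·
    · · · · · · · · · ·
    · · · · # · · · · ·
    · · · # # # · · · ·
    · · · # # # # · · ·
    · · · # # # # # · ·
    · · · · · · # # # ·
    · · · · · · · · · ·
    · · · · · · · · · ·
    · · · · · · · · · ·
T1:
  2·area = 48
  edge (10, 10)→(0, 6): d=(-10,-4) top-left  bias=+0
  edge (0, 6)→(2, 2): d=(2,-4) top-left  bias=+0
  edge (2, 2)→(10, 10): d=(8,8) right/bottom  bias=-1
    (0,0)@(1, 1): e=[54,-6,0] → ·  [on edge]
    (1,1)@(3, 3): e=[42,6,0] → ·  [on edge]
    (0,2)@(1, 5): e=[14,2,32] → #
    (1,2)@(3, 5): e=[22,10,16] → #
    (2,2)@(5, 5): e=[30,18,0] → ·  [on edge]
    (0,3)@(1, 7): e=[-6,6,48] → ·
    (1,3)@(3, 7): e=[2,14,32] → #
    (2,3)@(5, 7): e=[10,22,16] → #
    (3,3)@(7, 7): e=[18,30,0] → ·  [on edge]
    (1,4)@(3, 9): e=[-18,18,48] → ·
    (2,4)@(5, 9): e=[-10,26,32] → ·
    (4,4)@(9, 9): e=[6,42,0] → ·  [on edge]
    (5,5)@(11, 11): e=[-6,54,0] → ·  [on edge]
    (6,6)@(13, 13): e=[-18,66,0] → ·  [on edge]
    (7,7)@(15, 15): e=[-30,78,0] → ·  [on edge]
    (8,8)@(17, 17): e=[-42,90,0] → ·  [on edge]
    (9,9)@(19, 19): e=[-54,102,0] → ·  [on edge]
  covered (4 px):
    · · · · · · · · · ·
    · · · · · · · · · ·
    # # · · · · · · · ·
    · # # · · · · · · ·
    · · · · · · · · · ·
    · · · · · · · · · ·
    · · · · · · · · · ·
    · · · · · · · · · ·
    · · · · · · · · · ·
    · · · · · · · · · ·
    · · · · · · · · · ·
T2:
  2·area = 88  (B↔C swapped to make it positive)
  edge (0, 14)→(12, 4): d=(12,-10) top-left  bias=+0
  edge (12, 4)→(4, 18): d=(-8,14) right/bottom  bias=-1
  edge (4, 18)→(0, 14): d=(-4,-4) top-left  bias=+0
    (5,2)@(11, 5): e=[2,6,80] → #
    (6,2)@(13, 5): e=[22,-22,88] → ·
    (4,3)@(9, 7): e=[6,18,64] → #
    (5,3)@(11, 7): e=[26,-10,72] → ·
    (3,4)@(7, 9): e=[10,30,48] → #
    (5,4)@(11, 9): e=[50,-26,64] → ·
    (2,5)@(5, 11): e=[14,42,32] → #
    (4,5)@(9, 11): e=[54,-14,48] → ·
    (1,6)@(3, 13): e=[18,54,16] → #
    (3,6)@(7, 13): e=[58,-2,32] → ·
    (0,7)@(1, 15): e=[22,66,0] → #  [on edge]
    (3,7)@(7, 15): e=[82,-18,24] → ·
    (1,8)@(3, 17): e=[66,22,0] → #  [on edge]
    (2,9)@(5, 19): e=[110,-22,0] → ·  [on edge]
    (3,10)@(7, 21): e=[154,-66,0] → ·  [on edge]
  covered (12 px):
    · · · · · · · · · ·
    · · · · · · · · · ·
    · · · · · # · · · ·
    · · · · # · · · · ·
    · · · # # · · · · ·
    · · # # · · · · · ·
    · # # · · · · · · ·
    # # # · · · · · · ·
    · # · · · · · · · ·
    · · · · · · · · · ·
    · · · · · · · · · ·
T3:
  degenerate (2·area = 0) — covers nothing

Result: [96,44,4]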